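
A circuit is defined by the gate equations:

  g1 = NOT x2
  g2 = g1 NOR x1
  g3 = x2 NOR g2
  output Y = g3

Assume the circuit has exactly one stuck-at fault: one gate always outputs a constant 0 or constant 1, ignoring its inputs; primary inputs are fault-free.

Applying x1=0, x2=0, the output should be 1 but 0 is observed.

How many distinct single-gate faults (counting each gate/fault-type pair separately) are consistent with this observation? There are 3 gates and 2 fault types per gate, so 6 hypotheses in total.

3

Fault-free: g1=1, g2=0, g3=1 → 1. Observed 0.
  g1 stuck-at-0: output 0 ✓
  g1 stuck-at-1: output 1 ✗
  g2 stuck-at-0: output 1 ✗
  g2 stuck-at-1: output 0 ✓
  g3 stuck-at-0: output 0 ✓
  g3 stuck-at-1: output 1 ✗
Consistent faults: {g1 stuck-at-0, g2 stuck-at-1, g3 stuck-at-0} — 3 in all.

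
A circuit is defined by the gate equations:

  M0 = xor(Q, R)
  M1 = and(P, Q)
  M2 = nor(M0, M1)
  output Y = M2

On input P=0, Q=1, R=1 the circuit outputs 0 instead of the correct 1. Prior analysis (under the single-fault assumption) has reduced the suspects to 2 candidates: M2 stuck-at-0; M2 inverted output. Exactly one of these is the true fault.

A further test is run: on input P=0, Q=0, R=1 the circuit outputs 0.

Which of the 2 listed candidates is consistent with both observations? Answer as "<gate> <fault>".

Evaluate each candidate on input P=0, Q=0, R=1:
  M2 stuck-at-0: M0=1, M1=0, M2=0 [stuck-at-0] → 0 — matches
  M2 inverted output: M0=1, M1=0, M2=1 [inverted output] → 1 — eliminated
Only M2 stuck-at-0 reproduces the observed 0.

M2 stuck-at-0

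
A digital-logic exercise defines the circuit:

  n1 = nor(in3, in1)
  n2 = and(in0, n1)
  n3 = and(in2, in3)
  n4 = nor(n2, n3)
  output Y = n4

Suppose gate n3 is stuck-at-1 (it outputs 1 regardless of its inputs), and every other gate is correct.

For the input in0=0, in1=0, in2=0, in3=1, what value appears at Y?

0

Propagate with n3 forced: n1=0, n2=0, n3=1 [stuck-at-1], n4=0.
So Y = 0. (Without the fault it would be 1.)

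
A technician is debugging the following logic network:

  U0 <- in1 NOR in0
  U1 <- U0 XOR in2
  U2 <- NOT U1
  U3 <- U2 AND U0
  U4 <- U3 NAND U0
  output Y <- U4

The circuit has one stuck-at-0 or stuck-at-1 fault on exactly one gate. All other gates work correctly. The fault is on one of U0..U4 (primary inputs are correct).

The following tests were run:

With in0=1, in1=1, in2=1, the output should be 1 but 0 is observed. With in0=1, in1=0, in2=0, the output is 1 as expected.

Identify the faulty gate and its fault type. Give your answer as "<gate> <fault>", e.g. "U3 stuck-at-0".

U0 stuck-at-1

Fault-free values for test 1 (in0=1, in1=1, in2=1): U0=0, U1=1, U2=0, U3=0, U4=1, giving Y=1. Observed 0.
Test 1: faults giving observed 0 are {U0 stuck-at-1, U4 stuck-at-0}.
Test 2 (in0=1, in1=0, in2=0): fault-free U0=0, U1=0, U2=1, U3=0, U4=1 → 1; observed 1. Eliminates U4 stuck-at-0.
Only U0 stuck-at-1 is consistent with every test.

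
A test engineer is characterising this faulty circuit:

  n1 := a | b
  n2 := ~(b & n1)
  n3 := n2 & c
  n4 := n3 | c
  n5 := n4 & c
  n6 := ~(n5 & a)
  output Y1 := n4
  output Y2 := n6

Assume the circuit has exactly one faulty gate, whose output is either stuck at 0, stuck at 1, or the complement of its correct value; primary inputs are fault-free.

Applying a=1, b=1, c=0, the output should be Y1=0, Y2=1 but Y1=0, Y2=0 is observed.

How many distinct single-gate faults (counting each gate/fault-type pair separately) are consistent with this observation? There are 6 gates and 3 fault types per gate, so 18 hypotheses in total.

4

Fault-free: n1=1, n2=0, n3=0, n4=0, n5=0, n6=1 → Y1=0, Y2=1. Observed Y1=0, Y2=0.
  n1: none of the 3 fault types match ✗
  n2: none of the 3 fault types match ✗
  n3: none of the 3 fault types match ✗
  n4: none of the 3 fault types match ✗
  n5: stuck-at-1, inverted output ✓; others ✗
  n6: stuck-at-0, inverted output ✓; others ✗
Consistent faults: {n5 stuck-at-1, n5 inverted output, n6 stuck-at-0, n6 inverted output} — 4 in all.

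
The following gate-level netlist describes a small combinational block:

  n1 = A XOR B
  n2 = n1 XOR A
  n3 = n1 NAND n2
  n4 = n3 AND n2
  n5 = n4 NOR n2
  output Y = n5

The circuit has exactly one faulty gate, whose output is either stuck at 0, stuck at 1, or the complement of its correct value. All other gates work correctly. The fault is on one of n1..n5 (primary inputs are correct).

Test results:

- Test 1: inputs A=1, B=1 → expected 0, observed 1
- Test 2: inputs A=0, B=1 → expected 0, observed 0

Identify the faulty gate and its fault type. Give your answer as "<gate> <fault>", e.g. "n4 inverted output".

n1 stuck-at-1

Fault-free values for test 1 (A=1, B=1): n1=0, n2=1, n3=1, n4=1, n5=0, giving Y=0. Observed 1.
Test 1: faults giving observed 1 are {n1 stuck-at-1, n1 inverted output, n2 stuck-at-0, n2 inverted output, n5 stuck-at-1, n5 inverted output}.
Test 2 (A=0, B=1): fault-free n1=1, n2=1, n3=0, n4=0, n5=0 → 0; observed 0. Eliminates n1 inverted output, n2 stuck-at-0, n2 inverted output, n5 stuck-at-1, n5 inverted output.
Only n1 stuck-at-1 is consistent with every test.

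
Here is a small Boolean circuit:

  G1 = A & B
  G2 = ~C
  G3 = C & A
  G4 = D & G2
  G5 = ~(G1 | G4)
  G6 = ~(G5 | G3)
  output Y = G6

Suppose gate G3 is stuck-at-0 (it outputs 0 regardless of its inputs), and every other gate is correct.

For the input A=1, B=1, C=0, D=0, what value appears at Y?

1

Propagate with G3 forced: G1=1, G2=1, G3=0 [stuck-at-0], G4=0, G5=0, G6=1.
So Y = 1. (Same as the fault-free value — the fault is masked on this input.)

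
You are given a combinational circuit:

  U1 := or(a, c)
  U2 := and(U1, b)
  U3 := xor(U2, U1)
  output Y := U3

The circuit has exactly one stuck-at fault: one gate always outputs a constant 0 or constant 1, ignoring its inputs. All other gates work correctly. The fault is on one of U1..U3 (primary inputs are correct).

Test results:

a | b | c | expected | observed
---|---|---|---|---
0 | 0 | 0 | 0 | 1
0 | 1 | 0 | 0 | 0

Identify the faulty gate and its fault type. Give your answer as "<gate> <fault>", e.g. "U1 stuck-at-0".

Fault-free values for test 1 (a=0, b=0, c=0): U1=0, U2=0, U3=0, giving Y=0. Observed 1.
Test 1: faults giving observed 1 are {U1 stuck-at-1, U2 stuck-at-1, U3 stuck-at-1}.
Test 2 (a=0, b=1, c=0): fault-free U1=0, U2=0, U3=0 → 0; observed 0. Eliminates U2 stuck-at-1, U3 stuck-at-1.
Only U1 stuck-at-1 is consistent with every test.

U1 stuck-at-1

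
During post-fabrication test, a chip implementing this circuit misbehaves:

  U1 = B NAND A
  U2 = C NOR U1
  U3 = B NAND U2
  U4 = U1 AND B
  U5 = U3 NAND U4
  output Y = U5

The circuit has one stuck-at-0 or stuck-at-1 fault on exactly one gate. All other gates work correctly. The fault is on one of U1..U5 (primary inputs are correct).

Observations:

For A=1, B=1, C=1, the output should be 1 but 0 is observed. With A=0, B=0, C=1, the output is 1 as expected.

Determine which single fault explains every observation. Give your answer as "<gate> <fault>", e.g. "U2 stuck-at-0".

Fault-free values for test 1 (A=1, B=1, C=1): U1=0, U2=0, U3=1, U4=0, U5=1, giving Y=1. Observed 0.
Test 1: faults giving observed 0 are {U1 stuck-at-1, U4 stuck-at-1, U5 stuck-at-0}.
Test 2 (A=0, B=0, C=1): fault-free U1=1, U2=0, U3=1, U4=0, U5=1 → 1; observed 1. Eliminates U4 stuck-at-1, U5 stuck-at-0.
Only U1 stuck-at-1 is consistent with every test.

U1 stuck-at-1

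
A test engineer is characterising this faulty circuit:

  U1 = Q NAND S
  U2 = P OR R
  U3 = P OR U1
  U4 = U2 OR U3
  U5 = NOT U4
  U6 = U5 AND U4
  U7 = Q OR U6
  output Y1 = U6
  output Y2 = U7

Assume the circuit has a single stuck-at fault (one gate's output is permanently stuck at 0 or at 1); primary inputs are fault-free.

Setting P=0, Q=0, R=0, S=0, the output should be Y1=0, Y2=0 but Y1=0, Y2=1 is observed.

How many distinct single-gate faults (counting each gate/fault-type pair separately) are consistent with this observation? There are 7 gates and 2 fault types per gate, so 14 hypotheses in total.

1

Fault-free: U1=1, U2=0, U3=1, U4=1, U5=0, U6=0, U7=0 → Y1=0, Y2=0. Observed Y1=0, Y2=1.
  U1 stuck-at-0: output Y1=0, Y2=0 ✗
  U1 stuck-at-1: output Y1=0, Y2=0 ✗
  U2 stuck-at-0: output Y1=0, Y2=0 ✗
  U2 stuck-at-1: output Y1=0, Y2=0 ✗
  U3 stuck-at-0: output Y1=0, Y2=0 ✗
  U3 stuck-at-1: output Y1=0, Y2=0 ✗
  U4 stuck-at-0: output Y1=0, Y2=0 ✗
  U4 stuck-at-1: output Y1=0, Y2=0 ✗
  U5 stuck-at-0: output Y1=0, Y2=0 ✗
  U5 stuck-at-1: output Y1=1, Y2=1 ✗
  U6 stuck-at-0: output Y1=0, Y2=0 ✗
  U6 stuck-at-1: output Y1=1, Y2=1 ✗
  U7 stuck-at-0: output Y1=0, Y2=0 ✗
  U7 stuck-at-1: output Y1=0, Y2=1 ✓
Consistent faults: {U7 stuck-at-1} — 1 in all.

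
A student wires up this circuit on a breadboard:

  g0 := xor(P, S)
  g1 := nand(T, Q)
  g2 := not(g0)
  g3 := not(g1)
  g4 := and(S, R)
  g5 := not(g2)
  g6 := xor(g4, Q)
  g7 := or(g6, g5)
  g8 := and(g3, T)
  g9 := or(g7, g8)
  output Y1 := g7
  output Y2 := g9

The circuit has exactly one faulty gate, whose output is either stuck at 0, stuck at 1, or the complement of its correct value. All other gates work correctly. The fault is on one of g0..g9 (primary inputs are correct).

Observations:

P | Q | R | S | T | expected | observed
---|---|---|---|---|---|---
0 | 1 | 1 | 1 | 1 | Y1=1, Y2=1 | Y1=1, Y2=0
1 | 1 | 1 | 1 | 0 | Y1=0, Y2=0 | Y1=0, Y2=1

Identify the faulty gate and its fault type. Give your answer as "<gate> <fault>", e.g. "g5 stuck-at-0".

g9 inverted output

Fault-free values for test 1 (P=0, Q=1, R=1, S=1, T=1): g0=1, g1=0, g2=0, g3=1, g4=1, g5=1, g6=0, g7=1, g8=1, g9=1, giving Y1=1, Y2=1. Observed Y1=1, Y2=0.
Test 1: faults giving observed Y1=1, Y2=0 are {g9 stuck-at-0, g9 inverted output}.
Test 2 (P=1, Q=1, R=1, S=1, T=0): fault-free g0=0, g1=1, g2=1, g3=0, g4=1, g5=0, g6=0, g7=0, g8=0, g9=0 → Y1=0, Y2=0; observed Y1=0, Y2=1. Eliminates g9 stuck-at-0.
Only g9 inverted output is consistent with every test.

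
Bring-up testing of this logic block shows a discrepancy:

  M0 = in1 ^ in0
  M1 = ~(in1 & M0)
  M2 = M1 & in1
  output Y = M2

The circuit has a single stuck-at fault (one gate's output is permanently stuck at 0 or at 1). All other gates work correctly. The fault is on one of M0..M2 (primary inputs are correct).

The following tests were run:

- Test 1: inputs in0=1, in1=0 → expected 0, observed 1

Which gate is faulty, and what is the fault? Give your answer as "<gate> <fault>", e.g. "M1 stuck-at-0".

M2 stuck-at-1

Fault-free values for test 1 (in0=1, in1=0): M0=1, M1=1, M2=0, giving Y=0. Observed 1.
Test 1: faults giving observed 1 are {M2 stuck-at-1}.
Only M2 stuck-at-1 is consistent with every test.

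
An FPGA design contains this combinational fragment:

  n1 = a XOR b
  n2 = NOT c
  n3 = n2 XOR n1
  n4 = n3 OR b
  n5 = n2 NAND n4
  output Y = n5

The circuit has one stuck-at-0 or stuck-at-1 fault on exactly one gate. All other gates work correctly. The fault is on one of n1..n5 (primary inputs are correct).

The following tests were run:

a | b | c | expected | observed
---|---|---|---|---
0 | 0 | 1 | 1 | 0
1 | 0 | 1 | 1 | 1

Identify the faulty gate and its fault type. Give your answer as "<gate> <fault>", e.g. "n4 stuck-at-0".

Fault-free values for test 1 (a=0, b=0, c=1): n1=0, n2=0, n3=0, n4=0, n5=1, giving Y=1. Observed 0.
Test 1: faults giving observed 0 are {n2 stuck-at-1, n5 stuck-at-0}.
Test 2 (a=1, b=0, c=1): fault-free n1=1, n2=0, n3=1, n4=1, n5=1 → 1; observed 1. Eliminates n5 stuck-at-0.
Only n2 stuck-at-1 is consistent with every test.

n2 stuck-at-1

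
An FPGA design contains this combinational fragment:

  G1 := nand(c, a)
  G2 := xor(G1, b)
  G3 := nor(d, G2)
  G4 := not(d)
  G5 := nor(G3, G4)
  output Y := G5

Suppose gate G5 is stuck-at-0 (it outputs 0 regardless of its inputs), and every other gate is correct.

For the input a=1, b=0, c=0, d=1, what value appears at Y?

0

Propagate with G5 forced: G1=1, G2=1, G3=0, G4=0, G5=0 [stuck-at-0].
So Y = 0. (Without the fault it would be 1.)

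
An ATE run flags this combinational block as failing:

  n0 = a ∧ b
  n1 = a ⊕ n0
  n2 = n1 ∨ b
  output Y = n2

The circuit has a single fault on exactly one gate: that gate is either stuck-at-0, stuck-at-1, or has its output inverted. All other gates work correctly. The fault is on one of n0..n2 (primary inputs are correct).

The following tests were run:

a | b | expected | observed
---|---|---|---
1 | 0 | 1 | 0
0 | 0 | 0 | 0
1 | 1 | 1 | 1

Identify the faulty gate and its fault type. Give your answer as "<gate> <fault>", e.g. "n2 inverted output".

Fault-free values for test 1 (a=1, b=0): n0=0, n1=1, n2=1, giving Y=1. Observed 0.
Test 1: faults giving observed 0 are {n0 stuck-at-1, n0 inverted output, n1 stuck-at-0, n1 inverted output, n2 stuck-at-0, n2 inverted output}.
Test 2 (a=0, b=0): fault-free n0=0, n1=0, n2=0 → 0; observed 0. Eliminates n0 stuck-at-1, n0 inverted output, n1 inverted output, n2 inverted output.
Test 3 (a=1, b=1): fault-free n0=1, n1=0, n2=1 → 1; observed 1. Eliminates n2 stuck-at-0.
Only n1 stuck-at-0 is consistent with every test.

n1 stuck-at-0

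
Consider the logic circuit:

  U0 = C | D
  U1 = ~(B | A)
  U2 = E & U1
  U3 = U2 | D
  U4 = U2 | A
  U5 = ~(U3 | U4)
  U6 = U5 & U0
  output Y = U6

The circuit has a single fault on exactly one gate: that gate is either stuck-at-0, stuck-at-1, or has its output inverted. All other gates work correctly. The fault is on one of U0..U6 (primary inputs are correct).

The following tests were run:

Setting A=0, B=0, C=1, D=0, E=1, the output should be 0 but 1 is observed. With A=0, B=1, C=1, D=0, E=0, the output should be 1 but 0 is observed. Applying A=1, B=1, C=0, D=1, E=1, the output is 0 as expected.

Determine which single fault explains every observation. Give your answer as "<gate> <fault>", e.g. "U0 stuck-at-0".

U2 inverted output

Fault-free values for test 1 (A=0, B=0, C=1, D=0, E=1): U0=1, U1=1, U2=1, U3=1, U4=1, U5=0, U6=0, giving Y=0. Observed 1.
Test 1: faults giving observed 1 are {U1 stuck-at-0, U1 inverted output, U2 stuck-at-0, U2 inverted output, U5 stuck-at-1, U5 inverted output, U6 stuck-at-1, U6 inverted output}.
Test 2 (A=0, B=1, C=1, D=0, E=0): fault-free U0=1, U1=0, U2=0, U3=0, U4=0, U5=1, U6=1 → 1; observed 0. Eliminates U1 stuck-at-0, U1 inverted output, U2 stuck-at-0, U5 stuck-at-1, U6 stuck-at-1.
Test 3 (A=1, B=1, C=0, D=1, E=1): fault-free U0=1, U1=0, U2=0, U3=1, U4=1, U5=0, U6=0 → 0; observed 0. Eliminates U5 inverted output, U6 inverted output.
Only U2 inverted output is consistent with every test.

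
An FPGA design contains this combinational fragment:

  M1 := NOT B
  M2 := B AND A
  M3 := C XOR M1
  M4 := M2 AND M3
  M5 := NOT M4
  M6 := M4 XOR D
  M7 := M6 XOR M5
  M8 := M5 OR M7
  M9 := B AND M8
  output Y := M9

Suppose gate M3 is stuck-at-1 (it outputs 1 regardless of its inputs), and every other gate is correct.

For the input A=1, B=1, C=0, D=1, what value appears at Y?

0

Propagate with M3 forced: M1=0, M2=1, M3=1 [stuck-at-1], M4=1, M5=0, M6=0, M7=0, M8=0, M9=0.
So Y = 0. (Without the fault it would be 1.)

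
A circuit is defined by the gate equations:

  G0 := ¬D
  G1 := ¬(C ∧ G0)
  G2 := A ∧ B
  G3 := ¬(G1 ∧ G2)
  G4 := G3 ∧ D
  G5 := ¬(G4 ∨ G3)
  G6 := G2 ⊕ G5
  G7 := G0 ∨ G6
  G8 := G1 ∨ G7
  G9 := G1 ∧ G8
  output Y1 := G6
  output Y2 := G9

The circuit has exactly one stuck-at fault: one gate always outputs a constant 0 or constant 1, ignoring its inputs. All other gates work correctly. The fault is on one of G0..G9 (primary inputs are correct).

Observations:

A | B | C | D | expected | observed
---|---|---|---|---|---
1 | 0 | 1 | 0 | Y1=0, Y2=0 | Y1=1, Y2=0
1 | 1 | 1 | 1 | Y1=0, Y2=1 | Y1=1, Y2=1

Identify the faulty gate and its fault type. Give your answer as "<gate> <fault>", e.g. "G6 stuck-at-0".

Fault-free values for test 1 (A=1, B=0, C=1, D=0): G0=1, G1=0, G2=0, G3=1, G4=0, G5=0, G6=0, G7=1, G8=1, G9=0, giving Y1=0, Y2=0. Observed Y1=1, Y2=0.
Test 1: faults giving observed Y1=1, Y2=0 are {G2 stuck-at-1, G3 stuck-at-0, G5 stuck-at-1, G6 stuck-at-1}.
Test 2 (A=1, B=1, C=1, D=1): fault-free G0=0, G1=1, G2=1, G3=0, G4=0, G5=1, G6=0, G7=0, G8=1, G9=1 → Y1=0, Y2=1; observed Y1=1, Y2=1. Eliminates G2 stuck-at-1, G3 stuck-at-0, G5 stuck-at-1.
Only G6 stuck-at-1 is consistent with every test.

G6 stuck-at-1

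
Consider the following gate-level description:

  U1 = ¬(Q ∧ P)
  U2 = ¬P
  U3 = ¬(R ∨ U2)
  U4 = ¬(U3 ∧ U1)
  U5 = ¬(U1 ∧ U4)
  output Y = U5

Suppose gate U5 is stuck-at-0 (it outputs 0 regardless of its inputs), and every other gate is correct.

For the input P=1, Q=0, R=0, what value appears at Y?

Propagate with U5 forced: U1=1, U2=0, U3=1, U4=0, U5=0 [stuck-at-0].
So Y = 0. (Without the fault it would be 1.)

0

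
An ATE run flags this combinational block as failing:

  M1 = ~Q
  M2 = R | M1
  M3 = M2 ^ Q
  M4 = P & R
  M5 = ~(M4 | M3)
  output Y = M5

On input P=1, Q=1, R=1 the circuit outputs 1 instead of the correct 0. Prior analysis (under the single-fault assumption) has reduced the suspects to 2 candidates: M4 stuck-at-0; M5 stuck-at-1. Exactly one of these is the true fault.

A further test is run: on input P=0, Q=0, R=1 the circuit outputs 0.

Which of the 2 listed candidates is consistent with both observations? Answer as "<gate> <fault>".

M4 stuck-at-0

Evaluate each candidate on input P=0, Q=0, R=1:
  M4 stuck-at-0: M1=1, M2=1, M3=1, M4=0 [stuck-at-0], M5=0 → 0 — matches
  M5 stuck-at-1: M1=1, M2=1, M3=1, M4=0, M5=1 [stuck-at-1] → 1 — eliminated
Only M4 stuck-at-0 reproduces the observed 0.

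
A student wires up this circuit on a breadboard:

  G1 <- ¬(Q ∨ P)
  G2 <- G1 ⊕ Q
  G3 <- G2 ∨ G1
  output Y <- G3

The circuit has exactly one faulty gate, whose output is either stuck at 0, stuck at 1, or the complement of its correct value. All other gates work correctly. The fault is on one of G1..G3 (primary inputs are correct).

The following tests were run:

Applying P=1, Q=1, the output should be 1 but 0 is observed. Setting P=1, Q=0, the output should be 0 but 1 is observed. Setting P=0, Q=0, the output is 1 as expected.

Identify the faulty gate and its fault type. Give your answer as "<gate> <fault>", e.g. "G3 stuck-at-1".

Fault-free values for test 1 (P=1, Q=1): G1=0, G2=1, G3=1, giving Y=1. Observed 0.
Test 1: faults giving observed 0 are {G2 stuck-at-0, G2 inverted output, G3 stuck-at-0, G3 inverted output}.
Test 2 (P=1, Q=0): fault-free G1=0, G2=0, G3=0 → 0; observed 1. Eliminates G2 stuck-at-0, G3 stuck-at-0.
Test 3 (P=0, Q=0): fault-free G1=1, G2=1, G3=1 → 1; observed 1. Eliminates G3 inverted output.
Only G2 inverted output is consistent with every test.

G2 inverted output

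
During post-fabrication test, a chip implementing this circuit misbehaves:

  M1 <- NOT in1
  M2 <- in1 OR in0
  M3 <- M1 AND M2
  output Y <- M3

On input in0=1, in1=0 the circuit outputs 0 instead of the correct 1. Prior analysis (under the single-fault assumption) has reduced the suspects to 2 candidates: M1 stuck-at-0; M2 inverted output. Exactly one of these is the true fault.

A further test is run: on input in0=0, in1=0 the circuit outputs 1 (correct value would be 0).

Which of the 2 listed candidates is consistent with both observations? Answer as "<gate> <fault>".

M2 inverted output

Evaluate each candidate on input in0=0, in1=0:
  M1 stuck-at-0: M1=0 [stuck-at-0], M2=0, M3=0 → 0 — eliminated
  M2 inverted output: M1=1, M2=1 [inverted output], M3=1 → 1 — matches
Only M2 inverted output reproduces the observed 1.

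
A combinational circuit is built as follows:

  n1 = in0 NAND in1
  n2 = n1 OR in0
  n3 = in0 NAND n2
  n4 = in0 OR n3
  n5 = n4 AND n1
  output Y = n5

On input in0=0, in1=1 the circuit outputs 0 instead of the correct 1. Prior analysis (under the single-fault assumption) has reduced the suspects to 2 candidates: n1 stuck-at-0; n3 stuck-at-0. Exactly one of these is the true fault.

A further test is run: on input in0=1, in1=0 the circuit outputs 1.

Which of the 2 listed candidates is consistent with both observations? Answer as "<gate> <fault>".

n3 stuck-at-0

Evaluate each candidate on input in0=1, in1=0:
  n1 stuck-at-0: n1=0 [stuck-at-0], n2=1, n3=0, n4=1, n5=0 → 0 — eliminated
  n3 stuck-at-0: n1=1, n2=1, n3=0 [stuck-at-0], n4=1, n5=1 → 1 — matches
Only n3 stuck-at-0 reproduces the observed 1.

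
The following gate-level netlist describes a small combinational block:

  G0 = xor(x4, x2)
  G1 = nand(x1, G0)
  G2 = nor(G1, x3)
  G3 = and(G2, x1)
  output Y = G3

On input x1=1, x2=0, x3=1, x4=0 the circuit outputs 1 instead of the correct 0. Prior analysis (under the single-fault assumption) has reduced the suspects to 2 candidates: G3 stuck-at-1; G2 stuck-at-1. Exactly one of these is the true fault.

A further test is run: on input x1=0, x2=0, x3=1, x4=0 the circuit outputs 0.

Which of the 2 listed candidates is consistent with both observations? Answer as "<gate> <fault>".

Evaluate each candidate on input x1=0, x2=0, x3=1, x4=0:
  G3 stuck-at-1: G0=0, G1=1, G2=0, G3=1 [stuck-at-1] → 1 — eliminated
  G2 stuck-at-1: G0=0, G1=1, G2=1 [stuck-at-1], G3=0 → 0 — matches
Only G2 stuck-at-1 reproduces the observed 0.

G2 stuck-at-1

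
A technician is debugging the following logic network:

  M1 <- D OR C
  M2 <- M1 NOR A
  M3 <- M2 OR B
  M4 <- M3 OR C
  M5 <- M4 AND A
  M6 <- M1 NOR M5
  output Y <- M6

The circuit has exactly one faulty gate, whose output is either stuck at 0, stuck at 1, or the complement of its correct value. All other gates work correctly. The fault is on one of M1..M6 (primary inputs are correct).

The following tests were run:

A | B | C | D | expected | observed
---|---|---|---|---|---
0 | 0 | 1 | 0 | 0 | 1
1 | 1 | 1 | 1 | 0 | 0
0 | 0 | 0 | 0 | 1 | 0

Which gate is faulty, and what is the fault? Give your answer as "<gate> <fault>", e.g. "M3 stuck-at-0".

Fault-free values for test 1 (A=0, B=0, C=1, D=0): M1=1, M2=0, M3=0, M4=1, M5=0, M6=0, giving Y=0. Observed 1.
Test 1: faults giving observed 1 are {M1 stuck-at-0, M1 inverted output, M6 stuck-at-1, M6 inverted output}.
Test 2 (A=1, B=1, C=1, D=1): fault-free M1=1, M2=0, M3=1, M4=1, M5=1, M6=0 → 0; observed 0. Eliminates M6 stuck-at-1, M6 inverted output.
Test 3 (A=0, B=0, C=0, D=0): fault-free M1=0, M2=1, M3=1, M4=1, M5=0, M6=1 → 1; observed 0. Eliminates M1 stuck-at-0.
Only M1 inverted output is consistent with every test.

M1 inverted output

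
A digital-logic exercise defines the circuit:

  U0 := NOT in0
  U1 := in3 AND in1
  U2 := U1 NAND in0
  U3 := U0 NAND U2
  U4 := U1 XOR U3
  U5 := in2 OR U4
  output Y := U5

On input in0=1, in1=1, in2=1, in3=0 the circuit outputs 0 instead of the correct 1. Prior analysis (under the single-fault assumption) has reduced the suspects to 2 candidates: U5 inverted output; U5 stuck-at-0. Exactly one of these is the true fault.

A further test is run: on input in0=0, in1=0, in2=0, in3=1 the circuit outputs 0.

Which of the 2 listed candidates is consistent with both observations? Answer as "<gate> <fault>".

U5 stuck-at-0

Evaluate each candidate on input in0=0, in1=0, in2=0, in3=1:
  U5 inverted output: U0=1, U1=0, U2=1, U3=0, U4=0, U5=1 [inverted output] → 1 — eliminated
  U5 stuck-at-0: U0=1, U1=0, U2=1, U3=0, U4=0, U5=0 [stuck-at-0] → 0 — matches
Only U5 stuck-at-0 reproduces the observed 0.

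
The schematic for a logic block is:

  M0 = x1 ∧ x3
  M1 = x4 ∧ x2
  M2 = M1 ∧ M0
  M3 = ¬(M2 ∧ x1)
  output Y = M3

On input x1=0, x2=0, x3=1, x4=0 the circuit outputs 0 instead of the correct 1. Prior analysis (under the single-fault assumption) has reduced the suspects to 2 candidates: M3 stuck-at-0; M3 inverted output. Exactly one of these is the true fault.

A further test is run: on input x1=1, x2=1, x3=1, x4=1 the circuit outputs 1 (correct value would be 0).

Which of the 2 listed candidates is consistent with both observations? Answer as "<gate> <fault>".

M3 inverted output

Evaluate each candidate on input x1=1, x2=1, x3=1, x4=1:
  M3 stuck-at-0: M0=1, M1=1, M2=1, M3=0 [stuck-at-0] → 0 — eliminated
  M3 inverted output: M0=1, M1=1, M2=1, M3=1 [inverted output] → 1 — matches
Only M3 inverted output reproduces the observed 1.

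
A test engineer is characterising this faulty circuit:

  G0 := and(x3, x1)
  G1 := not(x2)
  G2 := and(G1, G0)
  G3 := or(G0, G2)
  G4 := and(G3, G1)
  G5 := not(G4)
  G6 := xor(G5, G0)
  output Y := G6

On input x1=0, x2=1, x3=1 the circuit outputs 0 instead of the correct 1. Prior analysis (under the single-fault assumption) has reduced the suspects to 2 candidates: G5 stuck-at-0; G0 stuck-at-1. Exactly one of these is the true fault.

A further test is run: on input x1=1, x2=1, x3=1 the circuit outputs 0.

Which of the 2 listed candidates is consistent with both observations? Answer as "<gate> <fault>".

G0 stuck-at-1

Evaluate each candidate on input x1=1, x2=1, x3=1:
  G5 stuck-at-0: G0=1, G1=0, G2=0, G3=1, G4=0, G5=0 [stuck-at-0], G6=1 → 1 — eliminated
  G0 stuck-at-1: G0=1 [stuck-at-1], G1=0, G2=0, G3=1, G4=0, G5=1, G6=0 → 0 — matches
Only G0 stuck-at-1 reproduces the observed 0.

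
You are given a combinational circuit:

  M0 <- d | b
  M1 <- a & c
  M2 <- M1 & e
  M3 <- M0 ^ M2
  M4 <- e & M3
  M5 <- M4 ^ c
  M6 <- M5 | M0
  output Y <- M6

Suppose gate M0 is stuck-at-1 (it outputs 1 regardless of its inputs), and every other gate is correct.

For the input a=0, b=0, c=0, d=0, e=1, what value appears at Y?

Propagate with M0 forced: M0=1 [stuck-at-1], M1=0, M2=0, M3=1, M4=1, M5=1, M6=1.
So Y = 1. (Without the fault it would be 0.)

1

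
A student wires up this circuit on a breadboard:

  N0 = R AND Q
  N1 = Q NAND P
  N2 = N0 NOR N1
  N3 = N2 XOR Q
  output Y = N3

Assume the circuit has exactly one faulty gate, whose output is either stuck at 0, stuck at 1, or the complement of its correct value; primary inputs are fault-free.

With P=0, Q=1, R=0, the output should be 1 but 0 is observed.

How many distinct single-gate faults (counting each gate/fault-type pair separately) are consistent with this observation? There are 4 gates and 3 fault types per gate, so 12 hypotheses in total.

6

Fault-free: N0=0, N1=1, N2=0, N3=1 → 1. Observed 0.
  N0 stuck-at-0: output 1 ✗
  N0 stuck-at-1: output 1 ✗
  N0 inverted output: output 1 ✗
  N1 stuck-at-0: output 0 ✓
  N1 stuck-at-1: output 1 ✗
  N1 inverted output: output 0 ✓
  N2 stuck-at-0: output 1 ✗
  N2 stuck-at-1: output 0 ✓
  N2 inverted output: output 0 ✓
  N3 stuck-at-0: output 0 ✓
  N3 stuck-at-1: output 1 ✗
  N3 inverted output: output 0 ✓
Consistent faults: {N1 stuck-at-0, N1 inverted output, N2 stuck-at-1, N2 inverted output, N3 stuck-at-0, N3 inverted output} — 6 in all.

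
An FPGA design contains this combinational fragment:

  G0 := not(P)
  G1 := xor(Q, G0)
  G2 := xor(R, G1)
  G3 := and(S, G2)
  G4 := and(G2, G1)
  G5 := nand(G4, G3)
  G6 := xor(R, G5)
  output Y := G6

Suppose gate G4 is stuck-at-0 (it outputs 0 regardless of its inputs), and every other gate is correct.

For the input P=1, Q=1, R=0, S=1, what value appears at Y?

1

Propagate with G4 forced: G0=0, G1=1, G2=1, G3=1, G4=0 [stuck-at-0], G5=1, G6=1.
So Y = 1. (Without the fault it would be 0.)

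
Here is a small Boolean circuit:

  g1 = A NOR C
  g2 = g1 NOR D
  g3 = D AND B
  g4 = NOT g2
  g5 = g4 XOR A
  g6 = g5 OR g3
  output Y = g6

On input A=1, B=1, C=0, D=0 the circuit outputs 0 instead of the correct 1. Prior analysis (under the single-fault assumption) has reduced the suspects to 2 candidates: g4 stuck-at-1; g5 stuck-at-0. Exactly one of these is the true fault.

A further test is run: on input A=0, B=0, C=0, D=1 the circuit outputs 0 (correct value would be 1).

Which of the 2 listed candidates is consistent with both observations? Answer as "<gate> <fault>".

g5 stuck-at-0

Evaluate each candidate on input A=0, B=0, C=0, D=1:
  g4 stuck-at-1: g1=1, g2=0, g3=0, g4=1 [stuck-at-1], g5=1, g6=1 → 1 — eliminated
  g5 stuck-at-0: g1=1, g2=0, g3=0, g4=1, g5=0 [stuck-at-0], g6=0 → 0 — matches
Only g5 stuck-at-0 reproduces the observed 0.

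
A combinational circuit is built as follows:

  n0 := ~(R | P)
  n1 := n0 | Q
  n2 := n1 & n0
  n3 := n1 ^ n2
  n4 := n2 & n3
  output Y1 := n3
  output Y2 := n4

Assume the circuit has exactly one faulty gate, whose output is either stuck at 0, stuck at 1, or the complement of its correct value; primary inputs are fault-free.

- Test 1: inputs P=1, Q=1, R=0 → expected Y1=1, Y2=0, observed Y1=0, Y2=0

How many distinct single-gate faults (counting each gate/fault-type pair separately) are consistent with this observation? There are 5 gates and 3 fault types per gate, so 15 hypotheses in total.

8

Fault-free: n0=0, n1=1, n2=0, n3=1, n4=0 → Y1=1, Y2=0. Observed Y1=0, Y2=0.
  n0: stuck-at-1, inverted output ✓; others ✗
  n1: stuck-at-0, inverted output ✓; others ✗
  n2: stuck-at-1, inverted output ✓; others ✗
  n3: stuck-at-0, inverted output ✓; others ✗
  n4: none of the 3 fault types match ✗
Consistent faults: {n0 stuck-at-1, n0 inverted output, n1 stuck-at-0, n1 inverted output, n2 stuck-at-1, n2 inverted output, n3 stuck-at-0, n3 inverted output} — 8 in all.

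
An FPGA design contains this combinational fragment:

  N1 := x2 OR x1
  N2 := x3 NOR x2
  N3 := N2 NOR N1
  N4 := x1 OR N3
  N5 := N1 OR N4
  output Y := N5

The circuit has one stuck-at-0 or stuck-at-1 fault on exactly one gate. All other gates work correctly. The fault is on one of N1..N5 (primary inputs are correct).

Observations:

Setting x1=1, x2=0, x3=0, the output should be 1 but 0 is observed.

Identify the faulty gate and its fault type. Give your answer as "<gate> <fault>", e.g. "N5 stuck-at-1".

Fault-free values for test 1 (x1=1, x2=0, x3=0): N1=1, N2=1, N3=0, N4=1, N5=1, giving Y=1. Observed 0.
Test 1: faults giving observed 0 are {N5 stuck-at-0}.
Only N5 stuck-at-0 is consistent with every test.

N5 stuck-at-0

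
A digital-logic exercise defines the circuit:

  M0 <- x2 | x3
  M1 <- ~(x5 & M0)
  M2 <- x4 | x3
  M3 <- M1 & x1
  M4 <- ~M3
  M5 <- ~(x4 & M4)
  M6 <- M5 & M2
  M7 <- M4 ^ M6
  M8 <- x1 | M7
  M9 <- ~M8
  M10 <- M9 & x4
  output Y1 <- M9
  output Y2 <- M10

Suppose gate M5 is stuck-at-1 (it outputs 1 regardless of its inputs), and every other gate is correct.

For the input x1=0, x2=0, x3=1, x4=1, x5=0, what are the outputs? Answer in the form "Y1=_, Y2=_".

Y1=1, Y2=1

Propagate with M5 forced: M0=1, M1=1, M2=1, M3=0, M4=1, M5=1 [stuck-at-1], M6=1, M7=0, M8=0, M9=1, M10=1.
So the outputs are Y1=1, Y2=1. (Without the fault they would be Y1=0, Y2=0.)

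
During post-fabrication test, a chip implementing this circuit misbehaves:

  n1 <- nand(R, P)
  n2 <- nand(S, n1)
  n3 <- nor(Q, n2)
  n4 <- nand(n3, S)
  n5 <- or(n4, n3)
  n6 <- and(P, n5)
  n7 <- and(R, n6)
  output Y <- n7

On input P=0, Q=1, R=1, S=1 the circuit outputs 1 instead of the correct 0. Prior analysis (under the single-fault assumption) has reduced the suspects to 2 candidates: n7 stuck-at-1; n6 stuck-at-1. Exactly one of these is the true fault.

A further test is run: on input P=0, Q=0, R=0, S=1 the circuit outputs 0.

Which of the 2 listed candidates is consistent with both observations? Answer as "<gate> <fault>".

Evaluate each candidate on input P=0, Q=0, R=0, S=1:
  n7 stuck-at-1: n1=1, n2=0, n3=1, n4=0, n5=1, n6=0, n7=1 [stuck-at-1] → 1 — eliminated
  n6 stuck-at-1: n1=1, n2=0, n3=1, n4=0, n5=1, n6=1 [stuck-at-1], n7=0 → 0 — matches
Only n6 stuck-at-1 reproduces the observed 0.

n6 stuck-at-1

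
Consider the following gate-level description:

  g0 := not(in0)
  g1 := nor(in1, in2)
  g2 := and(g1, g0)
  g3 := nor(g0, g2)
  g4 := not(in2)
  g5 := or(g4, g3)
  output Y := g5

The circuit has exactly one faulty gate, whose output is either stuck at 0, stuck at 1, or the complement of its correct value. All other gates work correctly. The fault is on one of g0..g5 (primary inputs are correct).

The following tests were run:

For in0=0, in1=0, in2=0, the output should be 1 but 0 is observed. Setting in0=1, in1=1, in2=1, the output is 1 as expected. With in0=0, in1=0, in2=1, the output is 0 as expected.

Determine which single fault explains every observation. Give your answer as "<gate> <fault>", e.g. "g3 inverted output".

g4 stuck-at-0

Fault-free values for test 1 (in0=0, in1=0, in2=0): g0=1, g1=1, g2=1, g3=0, g4=1, g5=1, giving Y=1. Observed 0.
Test 1: faults giving observed 0 are {g4 stuck-at-0, g4 inverted output, g5 stuck-at-0, g5 inverted output}.
Test 2 (in0=1, in1=1, in2=1): fault-free g0=0, g1=0, g2=0, g3=1, g4=0, g5=1 → 1; observed 1. Eliminates g5 stuck-at-0, g5 inverted output.
Test 3 (in0=0, in1=0, in2=1): fault-free g0=1, g1=0, g2=0, g3=0, g4=0, g5=0 → 0; observed 0. Eliminates g4 inverted output.
Only g4 stuck-at-0 is consistent with every test.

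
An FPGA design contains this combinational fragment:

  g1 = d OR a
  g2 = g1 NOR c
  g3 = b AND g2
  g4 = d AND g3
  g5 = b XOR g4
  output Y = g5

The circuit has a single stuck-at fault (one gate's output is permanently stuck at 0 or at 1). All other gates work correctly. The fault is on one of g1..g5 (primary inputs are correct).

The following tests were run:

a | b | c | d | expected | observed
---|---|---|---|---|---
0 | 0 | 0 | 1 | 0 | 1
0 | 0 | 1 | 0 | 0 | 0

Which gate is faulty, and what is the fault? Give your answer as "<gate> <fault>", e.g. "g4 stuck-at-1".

g3 stuck-at-1

Fault-free values for test 1 (a=0, b=0, c=0, d=1): g1=1, g2=0, g3=0, g4=0, g5=0, giving Y=0. Observed 1.
Test 1: faults giving observed 1 are {g3 stuck-at-1, g4 stuck-at-1, g5 stuck-at-1}.
Test 2 (a=0, b=0, c=1, d=0): fault-free g1=0, g2=0, g3=0, g4=0, g5=0 → 0; observed 0. Eliminates g4 stuck-at-1, g5 stuck-at-1.
Only g3 stuck-at-1 is consistent with every test.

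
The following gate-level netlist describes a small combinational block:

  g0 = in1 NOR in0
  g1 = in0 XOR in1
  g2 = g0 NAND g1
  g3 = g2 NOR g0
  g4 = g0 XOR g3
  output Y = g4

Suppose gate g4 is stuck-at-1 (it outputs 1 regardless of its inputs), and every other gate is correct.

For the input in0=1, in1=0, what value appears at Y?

Propagate with g4 forced: g0=0, g1=1, g2=1, g3=0, g4=1 [stuck-at-1].
So Y = 1. (Without the fault it would be 0.)

1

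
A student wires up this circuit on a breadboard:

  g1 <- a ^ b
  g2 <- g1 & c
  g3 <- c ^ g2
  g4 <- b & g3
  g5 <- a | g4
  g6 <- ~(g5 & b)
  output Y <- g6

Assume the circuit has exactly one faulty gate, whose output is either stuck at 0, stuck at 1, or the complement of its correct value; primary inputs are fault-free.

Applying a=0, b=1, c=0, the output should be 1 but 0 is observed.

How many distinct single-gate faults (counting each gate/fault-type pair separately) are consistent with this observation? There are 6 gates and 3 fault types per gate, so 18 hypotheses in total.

10

Fault-free: g1=1, g2=0, g3=0, g4=0, g5=0, g6=1 → 1. Observed 0.
  g1: none of the 3 fault types match ✗
  g2: stuck-at-1, inverted output ✓; others ✗
  g3: stuck-at-1, inverted output ✓; others ✗
  g4: stuck-at-1, inverted output ✓; others ✗
  g5: stuck-at-1, inverted output ✓; others ✗
  g6: stuck-at-0, inverted output ✓; others ✗
Consistent faults: {g2 stuck-at-1, g2 inverted output, g3 stuck-at-1, g3 inverted output, g4 stuck-at-1, g4 inverted output, g5 stuck-at-1, g5 inverted output, g6 stuck-at-0, g6 inverted output} — 10 in all.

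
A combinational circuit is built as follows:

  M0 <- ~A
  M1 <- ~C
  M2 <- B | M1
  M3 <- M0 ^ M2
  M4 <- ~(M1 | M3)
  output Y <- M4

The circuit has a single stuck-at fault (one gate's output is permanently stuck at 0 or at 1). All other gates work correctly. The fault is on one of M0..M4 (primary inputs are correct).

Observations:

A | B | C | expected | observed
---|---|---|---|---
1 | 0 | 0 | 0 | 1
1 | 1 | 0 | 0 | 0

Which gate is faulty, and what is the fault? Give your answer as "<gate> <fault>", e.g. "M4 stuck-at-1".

M1 stuck-at-0

Fault-free values for test 1 (A=1, B=0, C=0): M0=0, M1=1, M2=1, M3=1, M4=0, giving Y=0. Observed 1.
Test 1: faults giving observed 1 are {M1 stuck-at-0, M4 stuck-at-1}.
Test 2 (A=1, B=1, C=0): fault-free M0=0, M1=1, M2=1, M3=1, M4=0 → 0; observed 0. Eliminates M4 stuck-at-1.
Only M1 stuck-at-0 is consistent with every test.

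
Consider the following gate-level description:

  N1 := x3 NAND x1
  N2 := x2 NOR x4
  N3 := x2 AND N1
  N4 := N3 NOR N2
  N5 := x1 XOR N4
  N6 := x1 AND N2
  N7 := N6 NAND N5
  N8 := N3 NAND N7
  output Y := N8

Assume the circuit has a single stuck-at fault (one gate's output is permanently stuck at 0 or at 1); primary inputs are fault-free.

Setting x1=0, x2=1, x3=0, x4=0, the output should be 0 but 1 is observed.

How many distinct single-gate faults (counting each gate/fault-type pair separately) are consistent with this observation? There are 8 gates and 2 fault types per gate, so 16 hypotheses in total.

Fault-free: N1=1, N2=0, N3=1, N4=0, N5=0, N6=0, N7=1, N8=0 → 0. Observed 1.
  N1: stuck-at-0 ✓; others ✗
  N2: none of the 2 fault types match ✗
  N3: stuck-at-0 ✓; others ✗
  N4: none of the 2 fault types match ✗
  N5: none of the 2 fault types match ✗
  N6: none of the 2 fault types match ✗
  N7: stuck-at-0 ✓; others ✗
  N8: stuck-at-1 ✓; others ✗
Consistent faults: {N1 stuck-at-0, N3 stuck-at-0, N7 stuck-at-0, N8 stuck-at-1} — 4 in all.

4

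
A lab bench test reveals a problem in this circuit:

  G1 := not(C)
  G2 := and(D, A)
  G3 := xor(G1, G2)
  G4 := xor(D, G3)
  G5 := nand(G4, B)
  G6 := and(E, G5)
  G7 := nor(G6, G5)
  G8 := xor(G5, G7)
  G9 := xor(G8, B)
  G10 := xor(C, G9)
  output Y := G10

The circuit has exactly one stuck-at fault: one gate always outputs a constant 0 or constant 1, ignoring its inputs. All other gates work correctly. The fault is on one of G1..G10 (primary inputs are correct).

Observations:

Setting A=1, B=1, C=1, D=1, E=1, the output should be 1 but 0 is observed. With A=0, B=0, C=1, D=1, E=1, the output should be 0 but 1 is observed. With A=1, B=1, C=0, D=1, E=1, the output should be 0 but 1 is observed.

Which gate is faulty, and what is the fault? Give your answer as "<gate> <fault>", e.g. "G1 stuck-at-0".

G8 stuck-at-0

Fault-free values for test 1 (A=1, B=1, C=1, D=1, E=1): G1=0, G2=1, G3=1, G4=0, G5=1, G6=1, G7=0, G8=1, G9=0, G10=1, giving Y=1. Observed 0.
Test 1: faults giving observed 0 are {G7 stuck-at-1, G8 stuck-at-0, G9 stuck-at-1, G10 stuck-at-0}.
Test 2 (A=0, B=0, C=1, D=1, E=1): fault-free G1=0, G2=0, G3=0, G4=1, G5=1, G6=1, G7=0, G8=1, G9=1, G10=0 → 0; observed 1. Eliminates G9 stuck-at-1, G10 stuck-at-0.
Test 3 (A=1, B=1, C=0, D=1, E=1): fault-free G1=1, G2=1, G3=0, G4=1, G5=0, G6=0, G7=1, G8=1, G9=0, G10=0 → 0; observed 1. Eliminates G7 stuck-at-1.
Only G8 stuck-at-0 is consistent with every test.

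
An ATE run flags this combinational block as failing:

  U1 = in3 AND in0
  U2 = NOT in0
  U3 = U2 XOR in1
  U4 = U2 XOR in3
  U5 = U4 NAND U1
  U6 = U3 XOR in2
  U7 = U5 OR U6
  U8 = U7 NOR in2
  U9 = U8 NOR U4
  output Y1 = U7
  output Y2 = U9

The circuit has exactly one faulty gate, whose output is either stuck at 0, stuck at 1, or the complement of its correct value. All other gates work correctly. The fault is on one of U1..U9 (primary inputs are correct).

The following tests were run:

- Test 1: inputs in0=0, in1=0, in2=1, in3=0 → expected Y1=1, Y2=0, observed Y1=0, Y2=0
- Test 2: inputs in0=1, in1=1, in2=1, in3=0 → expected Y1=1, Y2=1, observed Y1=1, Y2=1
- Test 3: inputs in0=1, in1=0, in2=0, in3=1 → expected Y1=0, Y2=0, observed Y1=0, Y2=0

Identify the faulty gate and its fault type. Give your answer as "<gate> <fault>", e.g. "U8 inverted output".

Fault-free values for test 1 (in0=0, in1=0, in2=1, in3=0): U1=0, U2=1, U3=1, U4=1, U5=1, U6=0, U7=1, U8=0, U9=0, giving Y1=1, Y2=0. Observed Y1=0, Y2=0.
Test 1: faults giving observed Y1=0, Y2=0 are {U1 stuck-at-1, U1 inverted output, U5 stuck-at-0, U5 inverted output, U7 stuck-at-0, U7 inverted output}.
Test 2 (in0=1, in1=1, in2=1, in3=0): fault-free U1=0, U2=0, U3=1, U4=0, U5=1, U6=0, U7=1, U8=0, U9=1 → Y1=1, Y2=1; observed Y1=1, Y2=1. Eliminates U5 stuck-at-0, U5 inverted output, U7 stuck-at-0, U7 inverted output.
Test 3 (in0=1, in1=0, in2=0, in3=1): fault-free U1=1, U2=0, U3=0, U4=1, U5=0, U6=0, U7=0, U8=1, U9=0 → Y1=0, Y2=0; observed Y1=0, Y2=0. Eliminates U1 inverted output.
Only U1 stuck-at-1 is consistent with every test.

U1 stuck-at-1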